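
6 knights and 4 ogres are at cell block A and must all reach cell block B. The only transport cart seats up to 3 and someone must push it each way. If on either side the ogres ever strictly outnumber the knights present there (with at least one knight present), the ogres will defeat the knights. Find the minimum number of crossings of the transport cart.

Counting alone: each trip to cell block B takes at most 3 across and each return brings at least 1 back, so after t trips out (and t−1 returns) at most 3t − (t−1) of the 10 are across; that first reaches 10 at t = 5, so at least 9 crossings are needed.
The plan below uses exactly 9 crossings, so it is optimal:
1. 2 ogres → cell block B.  (cell block A: 6K 2O; cell block B: 0K 2O)
2. 1 ogre ← cell block A.  (cell block A: 6K 3O; cell block B: 0K 1O)
3. 3 ogres → cell block B.  (cell block A: 6K 0O; cell block B: 0K 4O)
4. 1 ogre ← cell block A.  (cell block A: 6K 1O; cell block B: 0K 3O)
5. 3 knights → cell block B.  (cell block A: 3K 1O; cell block B: 3K 3O)
6. 1 ogre ← cell block A.  (cell block A: 3K 2O; cell block B: 3K 2O)
7. 1 knight and 2 ogres → cell block B.  (cell block A: 2K 0O; cell block B: 4K 4O)
8. 1 ogre ← cell block A.  (cell block A: 2K 1O; cell block B: 4K 3O)
9. 2 knights and 1 ogre → cell block B.  (cell block A: 0K 0O; cell block B: 6K 4O)

9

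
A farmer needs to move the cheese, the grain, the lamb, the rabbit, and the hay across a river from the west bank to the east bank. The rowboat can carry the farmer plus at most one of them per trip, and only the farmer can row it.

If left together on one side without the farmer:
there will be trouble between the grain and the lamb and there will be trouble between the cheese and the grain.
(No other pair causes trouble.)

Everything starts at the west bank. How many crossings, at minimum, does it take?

11

Counting alone: the farmer can take at most 1 across per trip to the east bank, so moving all 5 needs at least 5 loaded trips out, with a return between consecutive ones — at least 9 crossings.
The safety rule pushes this higher. Following every safe sequence of crossings, the most of the 5 that can be at the east bank as the rowboat arrives there on crossing 9 is 4 — never all 5.
So no plan with fewer than 11 crossings exists, and this one achieves 11:
1. Farmer goes to the east bank with the grain.  [the west bank: the cheese, the hay, the lamb, the rabbit | the east bank: the grain]
2. Farmer goes back to the west bank alone.  [the west bank: the cheese, the hay, the lamb, the rabbit | the east bank: the grain]
3. Farmer goes to the east bank with the cheese.  [the west bank: the hay, the lamb, the rabbit | the east bank: the cheese, the grain]
4. Farmer goes back to the west bank with the grain.  [the west bank: the grain, the hay, the lamb, the rabbit | the east bank: the cheese]
5. Farmer goes to the east bank with the lamb.  [the west bank: the grain, the hay, the rabbit | the east bank: the cheese, the lamb]
6. Farmer goes back to the west bank alone.  [the west bank: the grain, the hay, the rabbit | the east bank: the cheese, the lamb]
7. Farmer goes to the east bank with the rabbit.  [the west bank: the grain, the hay | the east bank: the cheese, the lamb, the rabbit]
8. Farmer goes back to the west bank alone.  [the west bank: the grain, the hay | the east bank: the cheese, the lamb, the rabbit]
9. Farmer goes to the east bank with the hay.  [the west bank: the grain | the east bank: the cheese, the hay, the lamb, the rabbit]
10. Farmer goes back to the west bank alone.  [the west bank: the grain | the east bank: the cheese, the hay, the lamb, the rabbit]
11. Farmer goes to the east bank with the grain.  [the west bank: — | the east bank: the cheese, the grain, the hay, the lamb, the rabbit]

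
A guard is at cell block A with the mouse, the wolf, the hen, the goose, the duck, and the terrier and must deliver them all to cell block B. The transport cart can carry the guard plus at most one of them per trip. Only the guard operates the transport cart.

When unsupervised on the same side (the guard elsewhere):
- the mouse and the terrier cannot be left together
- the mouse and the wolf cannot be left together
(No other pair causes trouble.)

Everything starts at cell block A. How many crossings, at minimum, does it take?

13

Counting alone: the guard can take at most 1 across per trip to cell block B, so moving all 6 needs at least 6 loaded trips out, with a return between consecutive ones — at least 11 crossings.
The safety rule pushes this higher. Following every safe sequence of crossings, the most of the 6 that can be at cell block B as the transport cart arrives there on crossing 11 is 5 — never all 6.
So no plan with fewer than 13 crossings exists, and this one achieves 13:
1. Guard goes to cell block B with the mouse.
2. Guard goes back to cell block A alone.
3. Guard goes to cell block B with the wolf.
4. Guard goes back to cell block A with the mouse.
5. Guard goes to cell block B with the terrier.
6. Guard goes back to cell block A alone.
7. Guard goes to cell block B with the hen.
8. Guard goes back to cell block A alone.
9. Guard goes to cell block B with the goose.
10. Guard goes back to cell block A alone.
11. Guard goes to cell block B with the duck.
12. Guard goes back to cell block A alone.
13. Guard goes to cell block B with the mouse.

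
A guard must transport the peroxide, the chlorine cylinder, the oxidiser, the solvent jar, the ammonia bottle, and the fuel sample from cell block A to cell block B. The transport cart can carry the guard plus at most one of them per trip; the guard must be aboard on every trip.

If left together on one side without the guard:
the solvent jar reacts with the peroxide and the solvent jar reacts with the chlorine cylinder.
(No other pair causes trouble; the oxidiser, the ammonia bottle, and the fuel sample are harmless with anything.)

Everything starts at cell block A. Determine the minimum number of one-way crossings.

Counting alone: the guard can take at most 1 across per trip to cell block B, so moving all 6 needs at least 6 loaded trips out, with a return between consecutive ones — at least 11 crossings.
The safety rule pushes this higher. Following every safe sequence of crossings, the most of the 6 that can be at cell block B as the transport cart arrives there on crossing 11 is 5 — never all 6.
So no plan with fewer than 13 crossings exists, and this one achieves 13:
1. Guard goes to cell block B with the solvent jar.
2. Guard goes back to cell block A alone.
3. Guard goes to cell block B with the peroxide.
4. Guard goes back to cell block A with the solvent jar.
5. Guard goes to cell block B with the chlorine cylinder.
6. Guard goes back to cell block A alone.
7. Guard goes to cell block B with the oxidiser.
8. Guard goes back to cell block A alone.
9. Guard goes to cell block B with the ammonia bottle.
10. Guard goes back to cell block A alone.
11. Guard goes to cell block B with the fuel sample.
12. Guard goes back to cell block A alone.
13. Guard goes to cell block B with the solvent jar.

13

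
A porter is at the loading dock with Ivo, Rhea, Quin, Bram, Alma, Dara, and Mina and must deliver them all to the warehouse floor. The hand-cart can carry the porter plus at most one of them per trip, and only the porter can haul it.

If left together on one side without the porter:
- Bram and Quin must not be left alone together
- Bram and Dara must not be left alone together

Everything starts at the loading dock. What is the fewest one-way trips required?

15

Counting alone: the porter can take at most 1 across per trip to the warehouse floor, so moving all 7 needs at least 7 loaded trips out, with a return between consecutive ones — at least 13 crossings.
The safety rule pushes this higher. Following every safe sequence of crossings, the most of the 7 that can be at the warehouse floor as the hand-cart arrives there on crossing 13 is 6 — never all 7.
So no plan with fewer than 15 crossings exists, and this one achieves 15:
1. Porter goes to the warehouse floor with Bram.
2. Porter goes back to the loading dock alone.
3. Porter goes to the warehouse floor with Ivo.
4. Porter goes back to the loading dock alone.
5. Porter goes to the warehouse floor with Rhea.
6. Porter goes back to the loading dock alone.
7. Porter goes to the warehouse floor with Quin.
8. Porter goes back to the loading dock with Bram.
9. Porter goes to the warehouse floor with Dara.
10. Porter goes back to the loading dock alone.
11. Porter goes to the warehouse floor with Alma.
12. Porter goes back to the loading dock alone.
13. Porter goes to the warehouse floor with Mina.
14. Porter goes back to the loading dock alone.
15. Porter goes to the warehouse floor with Bram.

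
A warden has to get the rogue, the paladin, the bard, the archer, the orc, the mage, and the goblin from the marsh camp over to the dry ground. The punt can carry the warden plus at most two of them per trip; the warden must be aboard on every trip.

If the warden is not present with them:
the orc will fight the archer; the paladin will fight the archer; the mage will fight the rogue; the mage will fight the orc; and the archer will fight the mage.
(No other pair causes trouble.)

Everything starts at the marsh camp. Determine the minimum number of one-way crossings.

Counting alone: the warden can take at most 2 across per trip to the dry ground, so moving all 7 needs at least 4 loaded trips out, with a return between consecutive ones — at least 7 crossings.
The safety rule pushes this higher. Following every safe sequence of crossings, the most of the 7 that can be at the dry ground as the punt arrives there on crossings 7, 9 is 5, 6 respectively — never all 7.
So no plan with fewer than 11 crossings exists, and this one achieves 11:
1. Warden goes to the dry ground with the archer and the mage.
2. Warden goes back to the marsh camp with the archer.
3. Warden goes to the dry ground with the archer and the rogue.
4. Warden goes back to the marsh camp with the mage.
5. Warden goes to the dry ground with the orc and the paladin.
6. Warden goes back to the marsh camp with the archer.
7. Warden goes to the dry ground with the archer and the bard.
8. Warden goes back to the marsh camp with the archer.
9. Warden goes to the dry ground with the archer and the goblin.
10. Warden goes back to the marsh camp with the archer.
11. Warden goes to the dry ground with the archer and the mage.

11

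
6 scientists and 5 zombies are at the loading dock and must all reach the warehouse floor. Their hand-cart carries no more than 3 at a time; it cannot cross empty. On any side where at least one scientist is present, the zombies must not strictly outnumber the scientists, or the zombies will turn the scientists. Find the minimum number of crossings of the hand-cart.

9

Counting alone: each trip to the warehouse floor takes at most 3 across and each return brings at least 1 back, so after t trips out (and t−1 returns) at most 3t − (t−1) of the 11 are across; that first reaches 11 at t = 5, so at least 9 crossings are needed.
The plan below uses exactly 9 crossings, so it is optimal:
1. 3 zombies → the warehouse floor.  (the loading dock: 6S 2Z; the warehouse floor: 0S 3Z)
2. 1 zombie ← the loading dock.  (the loading dock: 6S 3Z; the warehouse floor: 0S 2Z)
3. 3 scientists → the warehouse floor.  (the loading dock: 3S 3Z; the warehouse floor: 3S 2Z)
4. 1 scientist ← the loading dock.  (the loading dock: 4S 3Z; the warehouse floor: 2S 2Z)
5. 2 scientists and 1 zombie → the warehouse floor.  (the loading dock: 2S 2Z; the warehouse floor: 4S 3Z)
6. 1 scientist ← the loading dock.  (the loading dock: 3S 2Z; the warehouse floor: 3S 3Z)
7. 2 scientists and 1 zombie → the warehouse floor.  (the loading dock: 1S 1Z; the warehouse floor: 5S 4Z)
8. 1 scientist ← the loading dock.  (the loading dock: 2S 1Z; the warehouse floor: 4S 4Z)
9. 2 scientists and 1 zombie → the warehouse floor.  (the loading dock: 0S 0Z; the warehouse floor: 6S 5Z)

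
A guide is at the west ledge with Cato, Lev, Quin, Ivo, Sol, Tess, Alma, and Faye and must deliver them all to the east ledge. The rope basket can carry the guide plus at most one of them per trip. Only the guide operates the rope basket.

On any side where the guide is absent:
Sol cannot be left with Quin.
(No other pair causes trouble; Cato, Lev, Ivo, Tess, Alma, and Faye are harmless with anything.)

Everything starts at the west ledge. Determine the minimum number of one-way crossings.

15

Counting alone: the guide can take at most 1 across per trip to the east ledge, so moving all 8 needs at least 8 loaded trips out, with a return between consecutive ones — at least 15 crossings.
The plan below uses exactly 15 crossings, so it is optimal:
1. Guide goes to the east ledge with Quin.  [the west ledge: Alma, Cato, Faye, Ivo, Lev, Sol, Tess | the east ledge: Quin]
2. Guide goes back to the west ledge alone.  [the west ledge: Alma, Cato, Faye, Ivo, Lev, Sol, Tess | the east ledge: Quin]
3. Guide goes to the east ledge with Cato.  [the west ledge: Alma, Faye, Ivo, Lev, Sol, Tess | the east ledge: Cato, Quin]
4. Guide goes back to the west ledge alone.  [the west ledge: Alma, Faye, Ivo, Lev, Sol, Tess | the east ledge: Cato, Quin]
5. Guide goes to the east ledge with Lev.  [the west ledge: Alma, Faye, Ivo, Sol, Tess | the east ledge: Cato, Lev, Quin]
6. Guide goes back to the west ledge alone.  [the west ledge: Alma, Faye, Ivo, Sol, Tess | the east ledge: Cato, Lev, Quin]
7. Guide goes to the east ledge with Ivo.  [the west ledge: Alma, Faye, Sol, Tess | the east ledge: Cato, Ivo, Lev, Quin]
8. Guide goes back to the west ledge alone.  [the west ledge: Alma, Faye, Sol, Tess | the east ledge: Cato, Ivo, Lev, Quin]
9. Guide goes to the east ledge with Tess.  [the west ledge: Alma, Faye, Sol | the east ledge: Cato, Ivo, Lev, Quin, Tess]
10. Guide goes back to the west ledge alone.  [the west ledge: Alma, Faye, Sol | the east ledge: Cato, Ivo, Lev, Quin, Tess]
11. Guide goes to the east ledge with Alma.  [the west ledge: Faye, Sol | the east ledge: Alma, Cato, Ivo, Lev, Quin, Tess]
12. Guide goes back to the west ledge alone.  [the west ledge: Faye, Sol | the east ledge: Alma, Cato, Ivo, Lev, Quin, Tess]
13. Guide goes to the east ledge with Faye.  [the west ledge: Sol | the east ledge: Alma, Cato, Faye, Ivo, Lev, Quin, Tess]
14. Guide goes back to the west ledge alone.  [the west ledge: Sol | the east ledge: Alma, Cato, Faye, Ivo, Lev, Quin, Tess]
15. Guide goes to the east ledge with Sol.  [the west ledge: — | the east ledge: Alma, Cato, Faye, Ivo, Lev, Quin, Sol, Tess]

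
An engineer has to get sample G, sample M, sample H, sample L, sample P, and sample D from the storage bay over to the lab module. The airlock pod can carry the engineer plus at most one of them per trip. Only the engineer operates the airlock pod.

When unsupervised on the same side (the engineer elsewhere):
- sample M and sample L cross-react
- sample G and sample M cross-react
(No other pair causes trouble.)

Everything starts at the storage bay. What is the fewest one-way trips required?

13

Counting alone: the engineer can take at most 1 across per trip to the lab module, so moving all 6 needs at least 6 loaded trips out, with a return between consecutive ones — at least 11 crossings.
The safety rule pushes this higher. Following every safe sequence of crossings, the most of the 6 that can be at the lab module as the airlock pod arrives there on crossing 11 is 5 — never all 6.
So no plan with fewer than 13 crossings exists, and this one achieves 13:
1. Engineer goes to the lab module with sample M.  [the storage bay: sample D, sample G, sample H, sample L, sample P | the lab module: sample M]
2. Engineer goes back to the storage bay alone.  [the storage bay: sample D, sample G, sample H, sample L, sample P | the lab module: sample M]
3. Engineer goes to the lab module with sample G.  [the storage bay: sample D, sample H, sample L, sample P | the lab module: sample G, sample M]
4. Engineer goes back to the storage bay with sample M.  [the storage bay: sample D, sample H, sample L, sample M, sample P | the lab module: sample G]
5. Engineer goes to the lab module with sample L.  [the storage bay: sample D, sample H, sample M, sample P | the lab module: sample G, sample L]
6. Engineer goes back to the storage bay alone.  [the storage bay: sample D, sample H, sample M, sample P | the lab module: sample G, sample L]
7. Engineer goes to the lab module with sample H.  [the storage bay: sample D, sample M, sample P | the lab module: sample G, sample H, sample L]
8. Engineer goes back to the storage bay alone.  [the storage bay: sample D, sample M, sample P | the lab module: sample G, sample H, sample L]
9. Engineer goes to the lab module with sample P.  [the storage bay: sample D, sample M | the lab module: sample G, sample H, sample L, sample P]
10. Engineer goes back to the storage bay alone.  [the storage bay: sample D, sample M | the lab module: sample G, sample H, sample L, sample P]
11. Engineer goes to the lab module with sample D.  [the storage bay: sample M | the lab module: sample D, sample G, sample H, sample L, sample P]
12. Engineer goes back to the storage bay alone.  [the storage bay: sample M | the lab module: sample D, sample G, sample H, sample L, sample P]
13. Engineer goes to the lab module with sample M.  [the storage bay: — | the lab module: sample D, sample G, sample H, sample L, sample M, sample P]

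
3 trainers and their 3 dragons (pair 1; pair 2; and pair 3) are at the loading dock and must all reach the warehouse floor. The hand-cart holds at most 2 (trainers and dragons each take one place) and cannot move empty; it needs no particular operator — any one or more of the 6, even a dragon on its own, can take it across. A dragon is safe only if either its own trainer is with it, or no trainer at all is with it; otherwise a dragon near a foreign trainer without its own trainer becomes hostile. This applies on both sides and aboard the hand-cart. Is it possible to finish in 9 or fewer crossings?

Counting alone: each trip to the warehouse floor takes at most 2 across and each return brings at least 1 back, so after t trips out (and t−1 returns) at most 2t − (t−1) of the 6 are across; that first reaches 6 at t = 5, so at least 9 crossings are needed.
The safety rule pushes this higher. Following every safe sequence of crossings, the most of the 6 that can be at the warehouse floor as the hand-cart arrives there on crossing 9 is 5 — never all 6.
So the move cannot be finished within 9 crossings. (The shortest complete plan takes 11:)
1. dragon 1 and trainer 1 cross → the warehouse floor.
2. trainer 1 crosses ← the loading dock.
3. dragon 2 and dragon 3 cross → the warehouse floor.
4. dragon 1 crosses ← the loading dock.
5. trainer 2 and trainer 3 cross → the warehouse floor.
6. dragon 2 and trainer 2 cross ← the loading dock.
7. trainer 1 and trainer 2 cross → the warehouse floor.
8. dragon 3 crosses ← the loading dock.
9. dragon 1 and dragon 2 cross → the warehouse floor.
10. trainer 3 crosses ← the loading dock.
11. dragon 3 and trainer 3 cross → the warehouse floor.

No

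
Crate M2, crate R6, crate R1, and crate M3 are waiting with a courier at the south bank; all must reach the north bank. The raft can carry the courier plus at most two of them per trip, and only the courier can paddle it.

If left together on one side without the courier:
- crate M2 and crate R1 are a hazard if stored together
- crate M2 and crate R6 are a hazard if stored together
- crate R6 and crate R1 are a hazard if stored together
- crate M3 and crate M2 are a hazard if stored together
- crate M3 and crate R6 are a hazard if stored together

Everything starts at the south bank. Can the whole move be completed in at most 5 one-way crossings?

Yes

Yes — this plan uses 5 crossings (≤ 5):
1. Courier goes to the north bank with crate M2 and crate R6.  [the south bank: crate M3, crate R1 | the north bank: crate M2, crate R6]
2. Courier goes back to the south bank with crate M2.  [the south bank: crate M2, crate M3, crate R1 | the north bank: crate R6]
3. Courier goes to the north bank with crate M3 and crate R1.  [the south bank: crate M2 | the north bank: crate M3, crate R1, crate R6]
4. Courier goes back to the south bank with crate R6.  [the south bank: crate M2, crate R6 | the north bank: crate M3, crate R1]
5. Courier goes to the north bank with crate M2 and crate R6.  [the south bank: — | the north bank: crate M2, crate M3, crate R1, crate R6]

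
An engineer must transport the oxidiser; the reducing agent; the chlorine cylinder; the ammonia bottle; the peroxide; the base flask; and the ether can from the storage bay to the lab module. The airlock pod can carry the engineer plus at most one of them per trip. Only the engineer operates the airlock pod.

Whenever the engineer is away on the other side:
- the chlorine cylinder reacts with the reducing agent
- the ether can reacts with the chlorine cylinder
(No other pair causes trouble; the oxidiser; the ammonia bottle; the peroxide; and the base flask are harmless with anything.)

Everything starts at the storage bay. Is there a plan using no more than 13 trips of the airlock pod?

No

Counting alone: the engineer can take at most 1 across per trip to the lab module, so moving all 7 needs at least 7 loaded trips out, with a return between consecutive ones — at least 13 crossings.
The safety rule pushes this higher. Following every safe sequence of crossings, the most of the 7 that can be at the lab module as the airlock pod arrives there on crossing 13 is 6 — never all 7.
So the move cannot be finished within 13 crossings. (The shortest complete plan takes 15:)
1. Engineer goes to the lab module with the chlorine cylinder.
2. Engineer goes back to the storage bay alone.
3. Engineer goes to the lab module with the oxidiser.
4. Engineer goes back to the storage bay alone.
5. Engineer goes to the lab module with the reducing agent.
6. Engineer goes back to the storage bay with the chlorine cylinder.
7. Engineer goes to the lab module with the ether can.
8. Engineer goes back to the storage bay alone.
9. Engineer goes to the lab module with the ammonia bottle.
10. Engineer goes back to the storage bay alone.
11. Engineer goes to the lab module with the peroxide.
12. Engineer goes back to the storage bay alone.
13. Engineer goes to the lab module with the base flask.
14. Engineer goes back to the storage bay alone.
15. Engineer goes to the lab module with the chlorine cylinder.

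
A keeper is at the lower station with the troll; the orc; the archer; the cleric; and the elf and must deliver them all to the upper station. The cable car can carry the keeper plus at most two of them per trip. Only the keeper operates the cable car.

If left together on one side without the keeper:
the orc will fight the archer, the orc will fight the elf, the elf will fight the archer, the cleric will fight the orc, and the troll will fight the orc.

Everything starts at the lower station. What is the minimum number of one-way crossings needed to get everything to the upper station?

Counting alone: the keeper can take at most 2 across per trip to the upper station, so moving all 5 needs at least 3 loaded trips out, with a return between consecutive ones — at least 5 crossings.
The safety rule pushes this higher. Following every safe sequence of crossings, the most of the 5 that can be at the upper station as the cable car arrives there on crossing 5 is 4 — never all 5.
So no plan with fewer than 7 crossings exists, and this one achieves 7:
1. Keeper goes to the upper station with the archer and the orc.  [the lower station: the cleric, the elf, the troll | the upper station: the archer, the orc]
2. Keeper goes back to the lower station with the orc.  [the lower station: the cleric, the elf, the orc, the troll | the upper station: the archer]
3. Keeper goes to the upper station with the orc and the troll.  [the lower station: the cleric, the elf | the upper station: the archer, the orc, the troll]
4. Keeper goes back to the lower station with the orc.  [the lower station: the cleric, the elf, the orc | the upper station: the archer, the troll]
5. Keeper goes to the upper station with the cleric and the orc.  [the lower station: the elf | the upper station: the archer, the cleric, the orc, the troll]
6. Keeper goes back to the lower station with the orc.  [the lower station: the elf, the orc | the upper station: the archer, the cleric, the troll]
7. Keeper goes to the upper station with the elf and the orc.  [the lower station: — | the upper station: the archer, the cleric, the elf, the orc, the troll]

7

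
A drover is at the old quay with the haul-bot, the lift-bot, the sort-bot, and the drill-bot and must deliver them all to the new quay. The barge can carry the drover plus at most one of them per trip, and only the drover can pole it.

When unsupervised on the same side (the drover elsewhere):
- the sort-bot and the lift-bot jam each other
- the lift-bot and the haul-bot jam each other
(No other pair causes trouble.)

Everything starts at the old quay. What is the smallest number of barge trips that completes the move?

9

Counting alone: the drover can take at most 1 across per trip to the new quay, so moving all 4 needs at least 4 loaded trips out, with a return between consecutive ones — at least 7 crossings.
The safety rule pushes this higher. Following every safe sequence of crossings, the most of the 4 that can be at the new quay as the barge arrives there on crossing 7 is 3 — never all 4.
So no plan with fewer than 9 crossings exists, and this one achieves 9:
1. Drover goes to the new quay with the lift-bot.
2. Drover goes back to the old quay alone.
3. Drover goes to the new quay with the haul-bot.
4. Drover goes back to the old quay with the lift-bot.
5. Drover goes to the new quay with the sort-bot.
6. Drover goes back to the old quay alone.
7. Drover goes to the new quay with the drill-bot.
8. Drover goes back to the old quay alone.
9. Drover goes to the new quay with the lift-bot.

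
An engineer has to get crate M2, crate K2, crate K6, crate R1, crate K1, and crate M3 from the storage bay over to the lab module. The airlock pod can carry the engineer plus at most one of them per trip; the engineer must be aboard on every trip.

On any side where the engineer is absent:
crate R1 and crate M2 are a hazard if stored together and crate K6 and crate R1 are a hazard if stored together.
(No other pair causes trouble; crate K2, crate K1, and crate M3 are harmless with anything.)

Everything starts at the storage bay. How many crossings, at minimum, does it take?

13

Counting alone: the engineer can take at most 1 across per trip to the lab module, so moving all 6 needs at least 6 loaded trips out, with a return between consecutive ones — at least 11 crossings.
The safety rule pushes this higher. Following every safe sequence of crossings, the most of the 6 that can be at the lab module as the airlock pod arrives there on crossing 11 is 5 — never all 6.
So no plan with fewer than 13 crossings exists, and this one achieves 13:
1. Engineer goes to the lab module with crate R1.
2. Engineer goes back to the storage bay alone.
3. Engineer goes to the lab module with crate M2.
4. Engineer goes back to the storage bay with crate R1.
5. Engineer goes to the lab module with crate K6.
6. Engineer goes back to the storage bay alone.
7. Engineer goes to the lab module with crate K2.
8. Engineer goes back to the storage bay alone.
9. Engineer goes to the lab module with crate K1.
10. Engineer goes back to the storage bay alone.
11. Engineer goes to the lab module with crate M3.
12. Engineer goes back to the storage bay alone.
13. Engineer goes to the lab module with crate R1.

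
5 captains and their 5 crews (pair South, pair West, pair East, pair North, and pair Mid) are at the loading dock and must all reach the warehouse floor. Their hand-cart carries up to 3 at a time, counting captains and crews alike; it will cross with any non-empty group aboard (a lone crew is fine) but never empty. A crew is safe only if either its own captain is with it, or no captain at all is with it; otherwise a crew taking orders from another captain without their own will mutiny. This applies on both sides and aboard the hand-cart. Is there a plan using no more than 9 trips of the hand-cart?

Counting alone: each trip to the warehouse floor takes at most 3 across and each return brings at least 1 back, so after t trips out (and t−1 returns) at most 3t − (t−1) of the 10 are across; that first reaches 10 at t = 5, so at least 9 crossings are needed.
The safety rule pushes this higher. Following every safe sequence of crossings, the most of the 10 that can be at the warehouse floor as the hand-cart arrives there on crossing 9 is 9 — never all 10.
So the move cannot be finished within 9 crossings. (The shortest complete plan takes 11:)
1. captain South and crew South cross → the warehouse floor.
2. captain South crosses ← the loading dock.
3. crew East, crew North, and crew West cross → the warehouse floor.
4. crew South crosses ← the loading dock.
5. captain East, captain North, and captain West cross → the warehouse floor.
6. captain West and crew West cross ← the loading dock.
7. captain Mid, captain South, and captain West cross → the warehouse floor.
8. crew East crosses ← the loading dock.
9. crew South and crew West cross → the warehouse floor.
10. crew South crosses ← the loading dock.
11. crew East, crew Mid, and crew South cross → the warehouse floor.

No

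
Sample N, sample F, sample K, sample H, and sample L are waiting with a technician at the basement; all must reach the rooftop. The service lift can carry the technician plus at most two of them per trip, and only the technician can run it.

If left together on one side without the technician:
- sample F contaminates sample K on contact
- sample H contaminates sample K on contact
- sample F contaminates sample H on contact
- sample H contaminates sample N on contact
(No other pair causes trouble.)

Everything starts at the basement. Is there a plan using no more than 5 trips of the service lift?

Counting alone: the technician can take at most 2 across per trip to the rooftop, so moving all 5 needs at least 3 loaded trips out, with a return between consecutive ones — at least 5 crossings.
The safety rule pushes this higher. Following every safe sequence of crossings, the most of the 5 that can be at the rooftop as the service lift arrives there on crossing 5 is 4 — never all 5.
So the move cannot be finished within 5 crossings. (The shortest complete plan takes 7:)
1. Technician goes to the rooftop with sample F and sample H.  [the basement: sample K, sample L, sample N | the rooftop: sample F, sample H]
2. Technician goes back to the basement with sample F.  [the basement: sample F, sample K, sample L, sample N | the rooftop: sample H]
3. Technician goes to the rooftop with sample F and sample N.  [the basement: sample K, sample L | the rooftop: sample F, sample H, sample N]
4. Technician goes back to the basement with sample H.  [the basement: sample H, sample K, sample L | the rooftop: sample F, sample N]
5. Technician goes to the rooftop with sample K and sample L.  [the basement: sample H | the rooftop: sample F, sample K, sample L, sample N]
6. Technician goes back to the basement with sample F.  [the basement: sample F, sample H | the rooftop: sample K, sample L, sample N]
7. Technician goes to the rooftop with sample F and sample H.  [the basement: — | the rooftop: sample F, sample H, sample K, sample L, sample N]

No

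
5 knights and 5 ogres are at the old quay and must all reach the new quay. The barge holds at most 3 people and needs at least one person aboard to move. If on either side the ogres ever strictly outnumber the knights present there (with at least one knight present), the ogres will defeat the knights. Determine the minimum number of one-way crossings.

11

Counting alone: each trip to the new quay takes at most 3 across and each return brings at least 1 back, so after t trips out (and t−1 returns) at most 3t − (t−1) of the 10 are across; that first reaches 10 at t = 5, so at least 9 crossings are needed.
The safety rule pushes this higher. Following every safe sequence of crossings, the most of the 10 that can be at the new quay as the barge arrives there on crossing 9 is 9 — never all 10.
So no plan with fewer than 11 crossings exists, and this one achieves 11:
1. 2 ogres → the new quay.  (the old quay: 5K 3O; the new quay: 0K 2O)
2. 1 ogre ← the old quay.  (the old quay: 5K 4O; the new quay: 0K 1O)
3. 3 ogres → the new quay.  (the old quay: 5K 1O; the new quay: 0K 4O)
4. 1 ogre ← the old quay.  (the old quay: 5K 2O; the new quay: 0K 3O)
5. 3 knights → the new quay.  (the old quay: 2K 2O; the new quay: 3K 3O)
6. 1 knight and 1 ogre ← the old quay.  (the old quay: 3K 3O; the new quay: 2K 2O)
7. 3 knights → the new quay.  (the old quay: 0K 3O; the new quay: 5K 2O)
8. 1 ogre ← the old quay.  (the old quay: 0K 4O; the new quay: 5K 1O)
9. 2 ogres → the new quay.  (the old quay: 0K 2O; the new quay: 5K 3O)
10. 1 ogre ← the old quay.  (the old quay: 0K 3O; the new quay: 5K 2O)
11. 3 ogres → the new quay.  (the old quay: 0K 0O; the new quay: 5K 5O)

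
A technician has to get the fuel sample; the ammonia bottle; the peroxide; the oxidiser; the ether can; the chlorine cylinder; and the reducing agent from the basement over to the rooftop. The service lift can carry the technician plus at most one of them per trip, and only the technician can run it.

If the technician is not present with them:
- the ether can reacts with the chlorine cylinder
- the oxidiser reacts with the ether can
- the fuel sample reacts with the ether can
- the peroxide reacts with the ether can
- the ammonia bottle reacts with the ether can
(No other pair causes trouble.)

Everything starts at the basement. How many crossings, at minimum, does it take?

impossible

Following every safe sequence of crossings from the start, the most of the 7 that can be at the rooftop as the service lift arrives there on crossings 1, 3, 5 is 1, 2, 3 respectively; the best ever achieved is 3 of 7.
From crossing 7 on, no configuration arises that was not already reachable earlier: only 26 distinct safe configurations (who is on which side, and where the service lift is) can ever be reached, none of them has everyone across, and every continuation just revisits them. So no valid plan exists.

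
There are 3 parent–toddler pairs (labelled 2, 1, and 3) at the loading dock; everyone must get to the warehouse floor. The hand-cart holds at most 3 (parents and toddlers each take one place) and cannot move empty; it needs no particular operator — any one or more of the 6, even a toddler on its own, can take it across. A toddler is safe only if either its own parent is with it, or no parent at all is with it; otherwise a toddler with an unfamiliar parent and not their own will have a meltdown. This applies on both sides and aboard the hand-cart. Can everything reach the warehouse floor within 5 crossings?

Yes — this plan uses 5 crossings (≤ 5):
1. parent 2 and toddler 2 cross → the warehouse floor.
2. parent 2 crosses ← the loading dock.
3. parent 1, parent 2, and parent 3 cross → the warehouse floor.
4. toddler 2 crosses ← the loading dock.
5. toddler 1, toddler 2, and toddler 3 cross → the warehouse floor.

Yes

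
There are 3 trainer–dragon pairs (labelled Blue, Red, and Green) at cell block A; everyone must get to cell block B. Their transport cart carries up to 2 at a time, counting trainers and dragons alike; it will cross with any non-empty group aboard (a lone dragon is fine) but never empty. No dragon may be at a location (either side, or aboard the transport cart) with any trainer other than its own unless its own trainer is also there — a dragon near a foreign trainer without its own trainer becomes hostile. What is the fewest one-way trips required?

Counting alone: each trip to cell block B takes at most 2 across and each return brings at least 1 back, so after t trips out (and t−1 returns) at most 2t − (t−1) of the 6 are across; that first reaches 6 at t = 5, so at least 9 crossings are needed.
The safety rule pushes this higher. Following every safe sequence of crossings, the most of the 6 that can be at cell block B as the transport cart arrives there on crossing 9 is 5 — never all 6.
So no plan with fewer than 11 crossings exists, and this one achieves 11:
1. dragon Blue and trainer Blue cross → cell block B.
2. trainer Blue crosses ← cell block A.
3. dragon Green and dragon Red cross → cell block B.
4. dragon Blue crosses ← cell block A.
5. trainer Green and trainer Red cross → cell block B.
6. dragon Red and trainer Red cross ← cell block A.
7. trainer Blue and trainer Red cross → cell block B.
8. dragon Green crosses ← cell block A.
9. dragon Blue and dragon Red cross → cell block B.
10. trainer Green crosses ← cell block A.
11. dragon Green and trainer Green cross → cell block B.

11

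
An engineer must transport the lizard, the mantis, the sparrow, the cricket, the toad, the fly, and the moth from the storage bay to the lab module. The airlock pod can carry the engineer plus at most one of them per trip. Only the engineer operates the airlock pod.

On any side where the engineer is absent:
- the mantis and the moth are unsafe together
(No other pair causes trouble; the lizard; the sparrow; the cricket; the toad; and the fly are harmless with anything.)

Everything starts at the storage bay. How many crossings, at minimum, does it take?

Counting alone: the engineer can take at most 1 across per trip to the lab module, so moving all 7 needs at least 7 loaded trips out, with a return between consecutive ones — at least 13 crossings.
The plan below uses exactly 13 crossings, so it is optimal:
1. Engineer goes to the lab module with the mantis.  [the storage bay: the cricket, the fly, the lizard, the moth, the sparrow, the toad | the lab module: the mantis]
2. Engineer goes back to the storage bay alone.  [the storage bay: the cricket, the fly, the lizard, the moth, the sparrow, the toad | the lab module: the mantis]
3. Engineer goes to the lab module with the lizard.  [the storage bay: the cricket, the fly, the moth, the sparrow, the toad | the lab module: the lizard, the mantis]
4. Engineer goes back to the storage bay alone.  [the storage bay: the cricket, the fly, the moth, the sparrow, the toad | the lab module: the lizard, the mantis]
5. Engineer goes to the lab module with the sparrow.  [the storage bay: the cricket, the fly, the moth, the toad | the lab module: the lizard, the mantis, the sparrow]
6. Engineer goes back to the storage bay alone.  [the storage bay: the cricket, the fly, the moth, the toad | the lab module: the lizard, the mantis, the sparrow]
7. Engineer goes to the lab module with the cricket.  [the storage bay: the fly, the moth, the toad | the lab module: the cricket, the lizard, the mantis, the sparrow]
8. Engineer goes back to the storage bay alone.  [the storage bay: the fly, the moth, the toad | the lab module: the cricket, the lizard, the mantis, the sparrow]
9. Engineer goes to the lab module with the toad.  [the storage bay: the fly, the moth | the lab module: the cricket, the lizard, the mantis, the sparrow, the toad]
10. Engineer goes back to the storage bay alone.  [the storage bay: the fly, the moth | the lab module: the cricket, the lizard, the mantis, the sparrow, the toad]
11. Engineer goes to the lab module with the fly.  [the storage bay: the moth | the lab module: the cricket, the fly, the lizard, the mantis, the sparrow, the toad]
12. Engineer goes back to the storage bay alone.  [the storage bay: the moth | the lab module: the cricket, the fly, the lizard, the mantis, the sparrow, the toad]
13. Engineer goes to the lab module with the moth.  [the storage bay: — | the lab module: the cricket, the fly, the lizard, the mantis, the moth, the sparrow, the toad]

13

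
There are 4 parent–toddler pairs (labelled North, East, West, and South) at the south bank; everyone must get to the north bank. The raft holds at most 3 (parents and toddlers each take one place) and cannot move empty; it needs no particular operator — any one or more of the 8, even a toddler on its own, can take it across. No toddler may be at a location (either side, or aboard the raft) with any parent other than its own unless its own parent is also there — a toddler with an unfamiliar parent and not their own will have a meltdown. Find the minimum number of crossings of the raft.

9

Counting alone: each trip to the north bank takes at most 3 across and each return brings at least 1 back, so after t trips out (and t−1 returns) at most 3t − (t−1) of the 8 are across; that first reaches 8 at t = 4, so at least 7 crossings are needed.
The safety rule pushes this higher. Following every safe sequence of crossings, the most of the 8 that can be at the north bank as the raft arrives there on crossing 7 is 7 — never all 8.
So no plan with fewer than 9 crossings exists, and this one achieves 9:
1. parent North and toddler North cross → the north bank.
2. parent North crosses ← the south bank.
3. parent East, parent North, and toddler East cross → the north bank.
4. parent North and toddler North cross ← the south bank.
5. parent North, parent South, and parent West cross → the north bank.
6. toddler East crosses ← the south bank.
7. toddler East and toddler North cross → the north bank.
8. toddler North crosses ← the south bank.
9. toddler North, toddler South, and toddler West cross → the north bank.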